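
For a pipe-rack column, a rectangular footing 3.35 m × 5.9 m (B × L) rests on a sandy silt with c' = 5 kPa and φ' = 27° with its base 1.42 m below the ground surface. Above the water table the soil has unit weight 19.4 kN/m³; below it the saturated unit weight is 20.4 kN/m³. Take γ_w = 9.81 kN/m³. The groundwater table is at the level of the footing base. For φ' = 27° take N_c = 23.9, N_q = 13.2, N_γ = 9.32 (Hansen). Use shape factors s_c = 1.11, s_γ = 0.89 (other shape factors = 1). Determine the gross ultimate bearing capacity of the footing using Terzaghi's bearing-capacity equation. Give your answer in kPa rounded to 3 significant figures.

q_ult ≈ 643 kPa

Overburden at base level: q = 19.4 × 1.42 = 27.548 kPa.
Below the base the soil is submerged, so the ½γBN_γ term uses γ' = 20.4 − 9.81 = 10.59 kN/m³.
Cohesion term c·N_c·s_c = 5 × 23.9 × 1.11 = 132.65 kPa; surcharge term q·N_q = 27.548 × 13.2 = 363.63 kPa; self-weight term 0.5·γ·B·N_γ·s_γ = 0.5 × 10.59 × 3.35 × 9.32 × 0.89 = 147.14 kPa.
q_ult = 132.65 + 363.63 + 147.14 = 643.41 kPa.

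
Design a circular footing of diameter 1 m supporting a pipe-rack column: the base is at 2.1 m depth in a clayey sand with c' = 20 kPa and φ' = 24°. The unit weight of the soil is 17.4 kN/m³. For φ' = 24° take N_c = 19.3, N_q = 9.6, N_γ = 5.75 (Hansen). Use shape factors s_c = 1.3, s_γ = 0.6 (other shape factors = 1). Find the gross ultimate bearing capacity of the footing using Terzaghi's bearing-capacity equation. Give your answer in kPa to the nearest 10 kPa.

q = γ·D_f = 17.4 × 2.1 = 36.54 kPa.
c·N_c·s_c = 20 × 19.3 × 1.3 = 501.8 kPa
q·N_q = 36.54 × 9.6 = 350.78 kPa
0.5·γ·B·N_γ·s_γ = 0.5 × 17.4 × 1 × 5.75 × 0.6 = 30.015 kPa
q_ult = 501.8 + 350.78 + 30.015 = 882.6 kPa.

q_ult ≈ 880 kPa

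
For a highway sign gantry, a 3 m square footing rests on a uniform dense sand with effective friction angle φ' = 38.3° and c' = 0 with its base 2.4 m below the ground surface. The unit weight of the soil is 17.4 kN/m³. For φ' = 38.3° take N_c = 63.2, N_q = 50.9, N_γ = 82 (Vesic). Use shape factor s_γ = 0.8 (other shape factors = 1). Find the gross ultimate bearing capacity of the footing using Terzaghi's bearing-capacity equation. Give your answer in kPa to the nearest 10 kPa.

q_ult ≈ 3840 kPa

Overburden at base level: q = 17.4 × 2.4 = 41.76 kPa.
Surcharge term q·N_q = 41.76 × 50.9 = 2125.6 kPa; self-weight term 0.5·γ·B·N_γ·s_γ = 0.5 × 17.4 × 3 × 82 × 0.8 = 1712.2 kPa.
q_ult = 2125.6 + 1712.2 = 3837.7 kPa.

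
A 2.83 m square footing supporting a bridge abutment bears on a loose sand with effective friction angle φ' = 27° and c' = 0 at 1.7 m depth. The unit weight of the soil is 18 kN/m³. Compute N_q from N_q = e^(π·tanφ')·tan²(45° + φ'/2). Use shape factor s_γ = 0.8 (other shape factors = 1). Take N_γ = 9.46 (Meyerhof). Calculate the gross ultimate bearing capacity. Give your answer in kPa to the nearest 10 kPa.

tan27° = 0.5095, so N_q = e^(π×0.5095)·tan²(58.5°) = 4.957 × 2.663 = 13.2.
Effective surcharge at the founding depth q = γ·D_f = 18 × 1.7 = 30.6 kPa.
q_ult = q·N_q + 0.5·γ·B·N_γ·s_γ
     = 30.6 × 13.199 + 0.5 × 18 × 2.83 × 9.46 × 0.8
     = 403.89 + 192.76 = 596.65 kPa.

q_ult ≈ 600 kPa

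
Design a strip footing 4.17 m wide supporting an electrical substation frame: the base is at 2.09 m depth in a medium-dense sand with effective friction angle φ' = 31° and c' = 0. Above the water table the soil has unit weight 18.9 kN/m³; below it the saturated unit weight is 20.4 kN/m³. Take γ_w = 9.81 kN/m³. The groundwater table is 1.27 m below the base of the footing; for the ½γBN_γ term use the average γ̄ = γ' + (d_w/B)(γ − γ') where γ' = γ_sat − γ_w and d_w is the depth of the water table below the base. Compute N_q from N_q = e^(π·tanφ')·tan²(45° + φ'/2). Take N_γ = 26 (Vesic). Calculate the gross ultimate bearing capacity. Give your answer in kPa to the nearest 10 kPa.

tan31° = 0.6009, so N_q = e^(π×0.6009)·tan²(60.5°) = 6.604 × 3.124 = 20.63.
q = γ·D_f = 18.9 × 2.09 = 39.501 kPa.
γ' = 10.59 kN/m³; averaging over the depth B below the base, γ̄ = γ' + (d_w/B)(γ − γ') = 13.121 kN/m³.
q·N_q = 39.501 × 20.631 = 814.94 kPa
0.5·γ·B·N_γ = 0.5 × 13.121 × 4.17 × 26 = 711.28 kPa
q_ult = 814.94 + 711.28 = 1526.2 kPa.

q_ult ≈ 1530 kPa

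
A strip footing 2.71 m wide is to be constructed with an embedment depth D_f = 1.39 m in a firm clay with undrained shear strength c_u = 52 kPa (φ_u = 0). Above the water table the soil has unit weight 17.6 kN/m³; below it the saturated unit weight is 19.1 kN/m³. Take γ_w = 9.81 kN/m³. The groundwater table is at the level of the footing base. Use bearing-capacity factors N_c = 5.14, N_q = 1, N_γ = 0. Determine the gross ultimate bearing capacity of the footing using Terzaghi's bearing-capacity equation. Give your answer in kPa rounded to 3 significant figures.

q_ult ≈ 292 kPa

Overburden at base level: q = 17.6 × 1.39 = 24.464 kPa.
Cohesion term c·N_c = 52 × 5.14 = 267.28 kPa; surcharge term q·N_q = 24.464 × 1 = 24.464 kPa.
q_ult = 267.28 + 24.464 = 291.74 kPa.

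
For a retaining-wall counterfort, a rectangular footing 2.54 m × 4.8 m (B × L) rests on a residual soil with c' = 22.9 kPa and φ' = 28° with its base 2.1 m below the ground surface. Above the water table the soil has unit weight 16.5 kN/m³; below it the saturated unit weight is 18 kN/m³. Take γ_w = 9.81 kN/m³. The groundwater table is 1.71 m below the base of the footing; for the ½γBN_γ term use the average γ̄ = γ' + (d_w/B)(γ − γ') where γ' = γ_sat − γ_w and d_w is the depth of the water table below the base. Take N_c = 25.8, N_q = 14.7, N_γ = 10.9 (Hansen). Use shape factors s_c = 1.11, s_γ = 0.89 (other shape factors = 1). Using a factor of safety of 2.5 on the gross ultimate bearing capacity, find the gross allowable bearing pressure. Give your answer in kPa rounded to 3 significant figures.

Overburden at base level: q = 16.5 × 2.1 = 34.65 kPa.
The water table is 1.71 m below the base (< B = 2.54 m), so the ½γBN_γ term uses γ̄ = γ' + (d_w/B)(γ − γ') = 8.19 + (1.71/2.54)(16.5 − 8.19) = 13.785 kN/m³.
Cohesion term c·N_c·s_c = 22.9 × 25.8 × 1.11 = 655.81 kPa; surcharge term q·N_q = 34.65 × 14.7 = 509.35 kPa; self-weight term 0.5·γ·B·N_γ·s_γ = 0.5 × 13.785 × 2.54 × 10.9 × 0.89 = 169.83 kPa.
q_ult = 655.81 + 509.35 + 169.83 = 1335 kPa.
q_all = 1335 / 2.5 = 534 kPa.

q_all ≈ 534 kPa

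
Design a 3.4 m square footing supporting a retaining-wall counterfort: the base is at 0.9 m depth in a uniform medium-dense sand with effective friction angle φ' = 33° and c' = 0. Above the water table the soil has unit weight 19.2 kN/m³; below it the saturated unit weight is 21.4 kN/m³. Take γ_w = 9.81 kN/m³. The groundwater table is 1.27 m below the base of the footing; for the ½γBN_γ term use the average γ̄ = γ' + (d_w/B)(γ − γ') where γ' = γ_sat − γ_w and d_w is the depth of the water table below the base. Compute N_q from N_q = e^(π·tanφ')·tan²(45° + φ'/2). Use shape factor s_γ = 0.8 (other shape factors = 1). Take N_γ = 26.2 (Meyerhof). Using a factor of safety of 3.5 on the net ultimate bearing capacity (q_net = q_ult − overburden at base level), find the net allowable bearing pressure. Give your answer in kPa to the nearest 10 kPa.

N_q = e^(π·tan33°)·tan²(61.5°) = 26.09.
Effective surcharge at the founding depth q = γ·D_f = 19.2 × 0.9 = 17.28 kPa.
With d_w = 1.27 m < B, γ̄ = 11.59 + (1.27/3.4) × (19.2 − 11.59) = 14.433 kN/m³.
q_ult = q·N_q + 0.5·γ·B·N_γ·s_γ
     = 17.28 × 26.092 + 0.5 × 14.433 × 3.4 × 26.2 × 0.8
     = 450.87 + 514.26 = 965.13 kPa.
q_net = 965.13 − 17.28 = 947.85 kPa.
q_all(net) = 947.85 / 3.5 = 270.81 kPa.

q_all(net) ≈ 270 kPa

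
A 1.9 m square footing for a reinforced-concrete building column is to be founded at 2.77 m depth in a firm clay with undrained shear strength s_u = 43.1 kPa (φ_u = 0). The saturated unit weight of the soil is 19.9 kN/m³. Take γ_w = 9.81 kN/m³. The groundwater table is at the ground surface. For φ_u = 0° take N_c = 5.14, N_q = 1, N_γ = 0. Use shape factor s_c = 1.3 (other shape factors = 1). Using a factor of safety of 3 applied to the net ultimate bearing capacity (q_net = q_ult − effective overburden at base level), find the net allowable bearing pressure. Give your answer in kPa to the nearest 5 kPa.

q_all(net) ≈ 95 kPa

γ' = 19.9 − 9.81 = 10.09 kN/m³ (submerged throughout). q = 10.09 × 2.77 = 27.949 kPa.
c·N_c·s_c = 43.1 × 5.14 × 1.3 = 287.99 kPa
q·N_q = 27.949 × 1 = 27.949 kPa
q_ult = 287.99 + 27.949 = 315.94 kPa.
Net ultimate: q_net = 315.94 − 27.949 = 287.99 kPa.
q_all(net) = 287.99 / 3 = 95.998 kPa.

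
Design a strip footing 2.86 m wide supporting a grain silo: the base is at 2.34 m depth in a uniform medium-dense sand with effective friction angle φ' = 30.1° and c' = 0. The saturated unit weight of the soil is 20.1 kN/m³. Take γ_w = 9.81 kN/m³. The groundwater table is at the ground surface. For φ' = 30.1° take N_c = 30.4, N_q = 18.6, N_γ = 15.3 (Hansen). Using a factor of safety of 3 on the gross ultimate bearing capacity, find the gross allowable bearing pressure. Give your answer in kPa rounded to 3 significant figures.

With the water table at the surface the whole profile is submerged: γ' = 20.1 − 9.81 = 10.29 kN/m³, so q = γ'·D_f = 24.079 kPa; the same γ' applies in the ½γBN_γ term.
q_ult = q·N_q + 0.5·γ·B·N_γ
     = 24.079 × 18.6 + 0.5 × 10.29 × 2.86 × 15.3
     = 447.86 + 225.13 = 673 kPa.
q_all = 673 / 3 = 224.33 kPa.

q_all ≈ 224 kPa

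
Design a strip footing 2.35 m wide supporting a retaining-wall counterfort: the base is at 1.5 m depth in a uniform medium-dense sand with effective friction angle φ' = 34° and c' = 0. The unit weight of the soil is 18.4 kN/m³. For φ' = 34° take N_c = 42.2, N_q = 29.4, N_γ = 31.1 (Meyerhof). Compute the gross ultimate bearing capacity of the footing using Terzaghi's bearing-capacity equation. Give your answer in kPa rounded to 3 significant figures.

Overburden at base level: q = 18.4 × 1.5 = 27.6 kPa.
Surcharge term q·N_q = 27.6 × 29.4 = 811.44 kPa; self-weight term 0.5·γ·B·N_γ = 0.5 × 18.4 × 2.35 × 31.1 = 672.38 kPa.
q_ult = 811.44 + 672.38 = 1483.8 kPa.

q_ult ≈ 1480 kPa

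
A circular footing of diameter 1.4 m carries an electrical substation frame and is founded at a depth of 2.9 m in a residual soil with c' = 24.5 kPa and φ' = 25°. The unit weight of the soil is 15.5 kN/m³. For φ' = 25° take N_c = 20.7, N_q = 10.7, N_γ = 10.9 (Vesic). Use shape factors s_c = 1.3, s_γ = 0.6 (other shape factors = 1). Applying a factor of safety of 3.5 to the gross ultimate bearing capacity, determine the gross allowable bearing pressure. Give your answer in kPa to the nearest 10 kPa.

q_all ≈ 350 kPa

q = γ·D_f = 15.5 × 2.9 = 44.95 kPa.
c·N_c·s_c = 24.5 × 20.7 × 1.3 = 659.29 kPa
q·N_q = 44.95 × 10.7 = 480.96 kPa
0.5·γ·B·N_γ·s_γ = 0.5 × 15.5 × 1.4 × 10.9 × 0.6 = 70.959 kPa
q_ult = 659.29 + 480.96 + 70.959 = 1211.2 kPa.
q_all = q_ult / FS = 1211.2 / 3.5 = 346.06 kPa.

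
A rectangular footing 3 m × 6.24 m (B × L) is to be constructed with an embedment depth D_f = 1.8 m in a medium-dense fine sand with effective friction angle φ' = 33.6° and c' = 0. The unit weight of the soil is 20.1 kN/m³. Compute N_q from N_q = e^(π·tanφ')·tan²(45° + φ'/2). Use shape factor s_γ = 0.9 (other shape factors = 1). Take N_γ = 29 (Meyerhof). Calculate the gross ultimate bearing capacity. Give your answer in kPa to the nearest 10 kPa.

q_ult ≈ 1800 kPa

tan33.6° = 0.6644, so N_q = e^(π×0.6644)·tan²(61.8°) = 8.063 × 3.478 = 28.04.
Overburden at base level: q = 20.1 × 1.8 = 36.18 kPa.
Surcharge term q·N_q = 36.18 × 28.044 = 1014.6 kPa; self-weight term 0.5·γ·B·N_γ·s_γ = 0.5 × 20.1 × 3 × 29 × 0.9 = 786.92 kPa.
q_ult = 1014.6 + 786.92 = 1801.6 kPa.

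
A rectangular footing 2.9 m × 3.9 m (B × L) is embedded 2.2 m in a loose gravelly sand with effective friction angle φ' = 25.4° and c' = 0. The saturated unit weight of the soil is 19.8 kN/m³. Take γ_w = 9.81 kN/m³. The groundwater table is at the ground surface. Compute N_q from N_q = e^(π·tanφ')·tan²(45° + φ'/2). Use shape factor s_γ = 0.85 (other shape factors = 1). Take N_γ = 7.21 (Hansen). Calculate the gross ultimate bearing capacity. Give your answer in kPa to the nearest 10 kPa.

q_ult ≈ 330 kPa

tan25.4° = 0.4748, so N_q = e^(π×0.4748)·tan²(57.7°) = 4.445 × 2.502 = 11.12.
With the water table at the surface the whole profile is submerged: γ' = 19.8 − 9.81 = 9.99 kN/m³, so q = γ'·D_f = 21.978 kPa; the same γ' applies in the ½γBN_γ term.
q_ult = q·N_q + 0.5·γ·B·N_γ·s_γ
     = 21.978 × 11.122 + 0.5 × 9.99 × 2.9 × 7.21 × 0.85
     = 244.44 + 88.774 = 333.21 kPa.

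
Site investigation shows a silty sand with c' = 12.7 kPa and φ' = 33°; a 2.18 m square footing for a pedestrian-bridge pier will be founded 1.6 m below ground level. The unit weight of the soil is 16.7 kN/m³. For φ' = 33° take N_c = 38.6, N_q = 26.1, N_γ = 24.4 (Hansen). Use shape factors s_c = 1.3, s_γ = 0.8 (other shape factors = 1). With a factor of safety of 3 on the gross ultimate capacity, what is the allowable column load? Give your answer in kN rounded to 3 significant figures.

Overburden at base level: q = 16.7 × 1.6 = 26.72 kPa.
Cohesion term c·N_c·s_c = 12.7 × 38.6 × 1.3 = 637.29 kPa; surcharge term q·N_q = 26.72 × 26.1 = 697.39 kPa; self-weight term 0.5·γ·B·N_γ·s_γ = 0.5 × 16.7 × 2.18 × 24.4 × 0.8 = 355.32 kPa.
q_ult = 637.29 + 697.39 + 355.32 = 1690 kPa.
Gross allowable pressure q_all = 1690 / 3 = 563.33 kPa.
Footing area = 4.7524 m², so allowable column load = 563.33 × 4.7524 = 2677.2 kN.

P_all ≈ 2680 kN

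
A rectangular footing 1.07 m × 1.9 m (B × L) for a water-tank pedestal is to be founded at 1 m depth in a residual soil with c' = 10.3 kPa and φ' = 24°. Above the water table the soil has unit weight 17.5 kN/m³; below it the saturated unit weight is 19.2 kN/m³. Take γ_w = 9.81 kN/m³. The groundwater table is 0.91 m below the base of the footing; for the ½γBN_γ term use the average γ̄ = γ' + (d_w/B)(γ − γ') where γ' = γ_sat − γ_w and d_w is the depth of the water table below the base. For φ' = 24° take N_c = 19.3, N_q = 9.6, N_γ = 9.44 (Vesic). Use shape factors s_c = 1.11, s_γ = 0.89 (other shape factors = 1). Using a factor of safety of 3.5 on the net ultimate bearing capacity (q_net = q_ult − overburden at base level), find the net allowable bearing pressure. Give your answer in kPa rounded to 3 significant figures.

q = γ·D_f = 17.5 × 1 = 17.5 kPa.
γ' = 9.39 kN/m³; averaging over the depth B below the base, γ̄ = γ' + (d_w/B)(γ − γ') = 16.287 kN/m³.
c·N_c·s_c = 10.3 × 19.3 × 1.11 = 220.66 kPa
q·N_q = 17.5 × 9.6 = 168 kPa
0.5·γ·B·N_γ·s_γ = 0.5 × 16.287 × 1.07 × 9.44 × 0.89 = 73.209 kPa
q_ult = 220.66 + 168 + 73.209 = 461.87 kPa.
q_net = 461.87 − 17.5 = 444.37 kPa.
q_all(net) = 444.37 / 3.5 = 126.96 kPa.

q_all(net) ≈ 127 kPa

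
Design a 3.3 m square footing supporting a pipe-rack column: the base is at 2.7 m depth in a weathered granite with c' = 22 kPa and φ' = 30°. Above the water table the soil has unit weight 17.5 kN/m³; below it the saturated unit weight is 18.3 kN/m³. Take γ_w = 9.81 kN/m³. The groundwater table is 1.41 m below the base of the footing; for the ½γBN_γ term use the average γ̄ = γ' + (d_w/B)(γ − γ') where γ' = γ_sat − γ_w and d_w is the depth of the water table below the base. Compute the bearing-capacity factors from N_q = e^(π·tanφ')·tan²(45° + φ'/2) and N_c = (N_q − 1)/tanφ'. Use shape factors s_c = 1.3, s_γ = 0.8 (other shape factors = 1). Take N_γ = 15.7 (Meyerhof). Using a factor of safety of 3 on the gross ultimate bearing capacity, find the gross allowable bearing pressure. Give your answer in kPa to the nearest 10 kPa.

N_q = e^(π·tan30°)·tan²(60°) = 18.4; N_c = (N_q − 1)/tanφ' = 30.14.
Effective surcharge at the founding depth q = γ·D_f = 17.5 × 2.7 = 47.25 kPa.
With d_w = 1.41 m < B, γ̄ = 8.49 + (1.41/3.3) × (17.5 − 8.49) = 12.34 kN/m³.
q_ult = c·N_c·s_c + q·N_q + 0.5·γ·B·N_γ·s_γ
     = 22 × 30.14 × 1.3 + 47.25 × 18.401 + 0.5 × 12.34 × 3.3 × 15.7 × 0.8
     = 861.99 + 869.45 + 255.73 = 1987.2 kPa.
q_all = 1987.2 / 3 = 662.39 kPa.

q_all ≈ 660 kPa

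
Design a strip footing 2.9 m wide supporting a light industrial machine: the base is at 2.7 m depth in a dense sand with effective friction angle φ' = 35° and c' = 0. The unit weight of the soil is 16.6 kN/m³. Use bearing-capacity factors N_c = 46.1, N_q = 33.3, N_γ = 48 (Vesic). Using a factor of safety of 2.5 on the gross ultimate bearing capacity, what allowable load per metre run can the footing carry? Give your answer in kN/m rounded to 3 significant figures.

Effective surcharge at the founding depth q = γ·D_f = 16.6 × 2.7 = 44.82 kPa.
q_ult = q·N_q + 0.5·γ·B·N_γ
     = 44.82 × 33.3 + 0.5 × 16.6 × 2.9 × 48
     = 1492.5 + 1155.4 = 2647.9 kPa.
Gross allowable pressure q_all = 2647.9 / 2.5 = 1059.1 kPa.
Allowable wall load = q_all × B = 1059.1 × 2.9 = 3071.5 kN per metre run.

≈ 3070 kN/m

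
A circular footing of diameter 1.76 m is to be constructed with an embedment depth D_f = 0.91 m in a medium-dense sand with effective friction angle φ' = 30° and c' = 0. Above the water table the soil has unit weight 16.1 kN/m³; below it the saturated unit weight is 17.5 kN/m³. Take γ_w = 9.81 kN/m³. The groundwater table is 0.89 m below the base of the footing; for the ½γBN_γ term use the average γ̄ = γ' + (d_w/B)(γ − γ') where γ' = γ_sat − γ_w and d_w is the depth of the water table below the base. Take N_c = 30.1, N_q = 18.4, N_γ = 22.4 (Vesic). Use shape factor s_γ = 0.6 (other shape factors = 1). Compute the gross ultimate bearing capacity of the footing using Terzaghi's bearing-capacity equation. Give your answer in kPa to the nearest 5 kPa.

q_ult ≈ 410 kPa

Overburden at base level: q = 16.1 × 0.91 = 14.651 kPa.
The water table is 0.89 m below the base (< B = 1.76 m), so the ½γBN_γ term uses γ̄ = γ' + (d_w/B)(γ − γ') = 7.69 + (0.89/1.76)(16.1 − 7.69) = 11.943 kN/m³.
Surcharge term q·N_q = 14.651 × 18.4 = 269.58 kPa; self-weight term 0.5·γ·B·N_γ·s_γ = 0.5 × 11.943 × 1.76 × 22.4 × 0.6 = 141.25 kPa.
q_ult = 269.58 + 141.25 = 410.83 kPa.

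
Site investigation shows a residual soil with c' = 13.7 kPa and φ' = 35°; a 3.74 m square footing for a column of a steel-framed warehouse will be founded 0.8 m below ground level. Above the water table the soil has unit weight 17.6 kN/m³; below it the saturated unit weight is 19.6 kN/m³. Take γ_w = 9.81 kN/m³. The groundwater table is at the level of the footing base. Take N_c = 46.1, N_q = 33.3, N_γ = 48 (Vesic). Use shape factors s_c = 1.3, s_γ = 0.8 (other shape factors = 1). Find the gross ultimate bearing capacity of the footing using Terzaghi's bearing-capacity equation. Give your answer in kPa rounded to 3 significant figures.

q = γ·D_f = 17.6 × 0.8 = 14.08 kPa.
For the ½γBN_γ term take γ' = 19.6 − 9.81 = 9.79 kN/m³ (soil below base is submerged).
c·N_c·s_c = 13.7 × 46.1 × 1.3 = 821.04 kPa
q·N_q = 14.08 × 33.3 = 468.86 kPa
0.5·γ·B·N_γ·s_γ = 0.5 × 9.79 × 3.74 × 48 × 0.8 = 703 kPa
q_ult = 821.04 + 468.86 + 703 = 1992.9 kPa.

q_ult ≈ 1990 kPa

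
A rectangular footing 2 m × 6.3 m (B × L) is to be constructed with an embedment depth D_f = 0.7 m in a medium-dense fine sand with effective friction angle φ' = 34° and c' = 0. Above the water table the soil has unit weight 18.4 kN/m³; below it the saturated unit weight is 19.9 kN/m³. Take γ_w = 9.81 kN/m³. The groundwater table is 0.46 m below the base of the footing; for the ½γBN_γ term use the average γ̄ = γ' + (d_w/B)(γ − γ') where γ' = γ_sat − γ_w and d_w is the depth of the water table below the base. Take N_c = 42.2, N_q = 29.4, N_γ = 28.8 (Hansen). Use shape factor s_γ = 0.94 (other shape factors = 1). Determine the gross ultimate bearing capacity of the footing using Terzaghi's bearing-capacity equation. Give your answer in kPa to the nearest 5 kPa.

q_ult ≈ 705 kPa

Effective surcharge at the founding depth q = γ·D_f = 18.4 × 0.7 = 12.88 kPa.
With d_w = 0.46 m < B, γ̄ = 10.09 + (0.46/2) × (18.4 − 10.09) = 12.001 kN/m³.
q_ult = q·N_q + 0.5·γ·B·N_γ·s_γ
     = 12.88 × 29.4 + 0.5 × 12.001 × 2 × 28.8 × 0.94
     = 378.67 + 324.9 = 703.57 kPa.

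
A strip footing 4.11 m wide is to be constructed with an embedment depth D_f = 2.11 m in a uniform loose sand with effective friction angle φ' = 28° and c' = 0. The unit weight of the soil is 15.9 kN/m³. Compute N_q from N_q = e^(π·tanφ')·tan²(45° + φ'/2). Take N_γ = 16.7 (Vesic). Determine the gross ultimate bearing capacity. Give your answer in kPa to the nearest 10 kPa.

q_ult ≈ 1040 kPa

tan28° = 0.5317, so N_q = e^(π×0.5317)·tan²(59°) = 5.314 × 2.77 = 14.72.
q = γ·D_f = 15.9 × 2.11 = 33.549 kPa.
q·N_q = 33.549 × 14.72 = 493.84 kPa
0.5·γ·B·N_γ = 0.5 × 15.9 × 4.11 × 16.7 = 545.66 kPa
q_ult = 493.84 + 545.66 = 1039.5 kPa.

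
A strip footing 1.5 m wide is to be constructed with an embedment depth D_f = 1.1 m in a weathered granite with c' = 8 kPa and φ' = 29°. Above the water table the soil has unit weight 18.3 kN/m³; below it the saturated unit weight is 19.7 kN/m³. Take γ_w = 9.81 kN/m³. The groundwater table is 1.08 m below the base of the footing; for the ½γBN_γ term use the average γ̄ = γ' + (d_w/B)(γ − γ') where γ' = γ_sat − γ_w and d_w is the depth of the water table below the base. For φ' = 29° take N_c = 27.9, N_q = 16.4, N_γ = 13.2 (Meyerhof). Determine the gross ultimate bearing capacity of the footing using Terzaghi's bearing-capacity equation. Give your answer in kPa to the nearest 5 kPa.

Effective surcharge at the founding depth q = γ·D_f = 18.3 × 1.1 = 20.13 kPa.
With d_w = 1.08 m < B, γ̄ = 9.89 + (1.08/1.5) × (18.3 − 9.89) = 15.945 kN/m³.
q_ult = c·N_c + q·N_q + 0.5·γ·B·N_γ
     = 8 × 27.9 + 20.13 × 16.4 + 0.5 × 15.945 × 1.5 × 13.2
     = 223.2 + 330.13 + 157.86 = 711.19 kPa.

q_ult ≈ 710 kPa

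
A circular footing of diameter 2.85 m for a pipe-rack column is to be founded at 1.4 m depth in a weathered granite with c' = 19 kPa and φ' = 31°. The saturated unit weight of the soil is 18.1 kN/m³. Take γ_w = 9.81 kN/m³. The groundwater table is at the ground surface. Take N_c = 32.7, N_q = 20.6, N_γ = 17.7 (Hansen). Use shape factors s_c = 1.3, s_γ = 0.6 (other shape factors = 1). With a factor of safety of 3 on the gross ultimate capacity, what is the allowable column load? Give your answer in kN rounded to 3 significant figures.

Water table at ground surface, so effective unit weight γ' = 18.1 − 9.81 = 8.29 kN/m³ is used throughout; overburden q = 8.29 × 1.4 = 11.606 kPa; the same γ' applies in the ½γBN_γ term.
Cohesion term c·N_c·s_c = 19 × 32.7 × 1.3 = 807.69 kPa; surcharge term q·N_q = 11.606 × 20.6 = 239.08 kPa; self-weight term 0.5·γ·B·N_γ·s_γ = 0.5 × 8.29 × 2.85 × 17.7 × 0.6 = 125.46 kPa.
q_ult = 807.69 + 239.08 + 125.46 = 1172.2 kPa.
Gross allowable pressure q_all = 1172.2 / 3 = 390.74 kPa.
Footing area = 6.3794 m², so allowable column load = 390.74 × 6.3794 = 2492.7 kN.

P_all ≈ 2490 kN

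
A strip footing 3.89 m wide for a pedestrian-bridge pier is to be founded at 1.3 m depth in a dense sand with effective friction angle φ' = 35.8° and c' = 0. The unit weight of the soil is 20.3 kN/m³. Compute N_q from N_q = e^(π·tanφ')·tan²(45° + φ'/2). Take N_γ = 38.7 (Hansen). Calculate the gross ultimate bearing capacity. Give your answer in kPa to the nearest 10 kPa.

tan35.8° = 0.7212, so N_q = e^(π×0.7212)·tan²(62.9°) = 9.639 × 3.819 = 36.81.
Effective surcharge at the founding depth q = γ·D_f = 20.3 × 1.3 = 26.39 kPa.
q_ult = q·N_q + 0.5·γ·B·N_γ
     = 26.39 × 36.808 + 0.5 × 20.3 × 3.89 × 38.7
     = 971.37 + 1528 = 2499.4 kPa.

q_ult ≈ 2500 kPa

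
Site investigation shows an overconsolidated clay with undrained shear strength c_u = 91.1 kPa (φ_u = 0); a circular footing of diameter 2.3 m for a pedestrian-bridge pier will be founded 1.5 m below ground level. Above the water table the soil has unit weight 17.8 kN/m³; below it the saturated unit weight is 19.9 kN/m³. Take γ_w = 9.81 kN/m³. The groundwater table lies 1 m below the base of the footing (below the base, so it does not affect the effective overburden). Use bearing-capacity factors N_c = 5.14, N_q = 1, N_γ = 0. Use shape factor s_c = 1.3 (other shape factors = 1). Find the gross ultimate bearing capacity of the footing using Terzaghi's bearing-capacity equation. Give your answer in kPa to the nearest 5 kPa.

q_ult ≈ 635 kPa

Overburden at base level: q = 17.8 × 1.5 = 26.7 kPa.
Cohesion term c·N_c·s_c = 91.1 × 5.14 × 1.3 = 608.73 kPa; surcharge term q·N_q = 26.7 × 1 = 26.7 kPa.
q_ult = 608.73 + 26.7 = 635.43 kPa.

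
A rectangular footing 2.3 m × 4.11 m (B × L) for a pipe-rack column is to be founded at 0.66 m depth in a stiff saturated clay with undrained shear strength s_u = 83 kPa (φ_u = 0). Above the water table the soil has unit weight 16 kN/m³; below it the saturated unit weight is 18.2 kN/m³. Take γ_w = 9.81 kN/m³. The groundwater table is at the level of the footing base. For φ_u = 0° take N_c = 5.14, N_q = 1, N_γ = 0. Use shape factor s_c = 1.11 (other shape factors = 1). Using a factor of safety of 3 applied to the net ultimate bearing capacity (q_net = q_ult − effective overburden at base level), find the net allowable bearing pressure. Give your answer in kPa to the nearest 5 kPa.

q = γ·D_f = 16 × 0.66 = 10.56 kPa.
c·N_c·s_c = 83 × 5.14 × 1.11 = 473.55 kPa
q·N_q = 10.56 × 1 = 10.56 kPa
q_ult = 473.55 + 10.56 = 484.11 kPa.
Net ultimate: q_net = 484.11 − 10.56 = 473.55 kPa.
q_all(net) = 473.55 / 3 = 157.85 kPa.

q_all(net) ≈ 160 kPa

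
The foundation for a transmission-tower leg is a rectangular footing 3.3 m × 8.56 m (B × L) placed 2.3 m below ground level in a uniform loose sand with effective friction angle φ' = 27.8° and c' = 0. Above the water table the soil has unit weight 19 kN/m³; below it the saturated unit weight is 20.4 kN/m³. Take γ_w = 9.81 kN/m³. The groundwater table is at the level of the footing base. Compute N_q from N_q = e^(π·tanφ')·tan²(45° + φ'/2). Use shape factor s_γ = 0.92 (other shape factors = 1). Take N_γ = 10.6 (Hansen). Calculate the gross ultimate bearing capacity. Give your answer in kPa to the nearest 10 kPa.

tan27.8° = 0.5272, so N_q = e^(π×0.5272)·tan²(58.9°) = 5.24 × 2.748 = 14.4.
Effective surcharge at the founding depth q = γ·D_f = 19 × 2.3 = 43.7 kPa.
The water table coincides with the base, so in the self-weight term γ → γ' = 10.59 kN/m³.
q_ult = q·N_q + 0.5·γ·B·N_γ·s_γ
     = 43.7 × 14.4 + 0.5 × 10.59 × 3.3 × 10.6 × 0.92
     = 629.3 + 170.4 = 799.7 kPa.

q_ult ≈ 800 kPa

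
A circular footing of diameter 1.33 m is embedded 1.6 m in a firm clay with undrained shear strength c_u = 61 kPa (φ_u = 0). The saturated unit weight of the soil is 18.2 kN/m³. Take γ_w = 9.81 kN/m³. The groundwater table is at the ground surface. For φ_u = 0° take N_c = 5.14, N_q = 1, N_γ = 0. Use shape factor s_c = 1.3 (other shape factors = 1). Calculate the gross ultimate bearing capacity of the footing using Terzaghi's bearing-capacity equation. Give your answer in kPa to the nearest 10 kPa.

γ' = 18.2 − 9.81 = 8.39 kN/m³ (submerged throughout). q = 8.39 × 1.6 = 13.424 kPa.
c·N_c·s_c = 61 × 5.14 × 1.3 = 407.6 kPa
q·N_q = 13.424 × 1 = 13.424 kPa
q_ult = 407.6 + 13.424 = 421.03 kPa.

q_ult ≈ 420 kPa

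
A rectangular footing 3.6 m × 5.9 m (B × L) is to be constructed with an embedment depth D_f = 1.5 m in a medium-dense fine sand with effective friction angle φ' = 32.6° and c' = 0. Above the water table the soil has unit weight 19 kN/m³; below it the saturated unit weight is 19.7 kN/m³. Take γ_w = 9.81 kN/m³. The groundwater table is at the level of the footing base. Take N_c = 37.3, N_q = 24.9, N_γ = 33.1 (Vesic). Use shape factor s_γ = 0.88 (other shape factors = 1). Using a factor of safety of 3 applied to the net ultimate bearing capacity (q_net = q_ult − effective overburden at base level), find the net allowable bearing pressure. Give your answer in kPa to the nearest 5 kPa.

q_all(net) ≈ 400 kPa

Effective surcharge at the founding depth q = γ·D_f = 19 × 1.5 = 28.5 kPa.
The water table coincides with the base, so in the self-weight term γ → γ' = 9.89 kN/m³.
q_ult = q·N_q + 0.5·γ·B·N_γ·s_γ
     = 28.5 × 24.9 + 0.5 × 9.89 × 3.6 × 33.1 × 0.88
     = 709.65 + 518.54 = 1228.2 kPa.
Net ultimate: q_net = 1228.2 − 28.5 = 1199.7 kPa.
q_all(net) = 1199.7 / 3 = 399.9 kPa.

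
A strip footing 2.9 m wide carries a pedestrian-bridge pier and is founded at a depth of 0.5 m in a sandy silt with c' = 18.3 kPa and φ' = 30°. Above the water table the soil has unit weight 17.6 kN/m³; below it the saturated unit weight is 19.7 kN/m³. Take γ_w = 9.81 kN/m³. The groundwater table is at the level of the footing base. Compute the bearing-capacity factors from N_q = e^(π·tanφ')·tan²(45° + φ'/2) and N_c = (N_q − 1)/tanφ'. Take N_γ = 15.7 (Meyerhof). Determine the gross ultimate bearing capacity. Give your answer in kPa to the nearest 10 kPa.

tan30° = 0.5774, so N_q = e^(π×0.5774)·tan²(60°) = 6.134 × 3.0 = 18.4.
N_c = (18.4 − 1)/tan30° = 30.14.
Effective surcharge at the founding depth q = γ·D_f = 17.6 × 0.5 = 8.8 kPa.
The water table coincides with the base, so in the self-weight term γ → γ' = 9.89 kN/m³.
q_ult = c·N_c + q·N_q + 0.5·γ·B·N_γ
     = 18.3 × 30.14 + 8.8 × 18.401 + 0.5 × 9.89 × 2.9 × 15.7
     = 551.56 + 161.93 + 225.15 = 938.63 kPa.

q_ult ≈ 940 kPa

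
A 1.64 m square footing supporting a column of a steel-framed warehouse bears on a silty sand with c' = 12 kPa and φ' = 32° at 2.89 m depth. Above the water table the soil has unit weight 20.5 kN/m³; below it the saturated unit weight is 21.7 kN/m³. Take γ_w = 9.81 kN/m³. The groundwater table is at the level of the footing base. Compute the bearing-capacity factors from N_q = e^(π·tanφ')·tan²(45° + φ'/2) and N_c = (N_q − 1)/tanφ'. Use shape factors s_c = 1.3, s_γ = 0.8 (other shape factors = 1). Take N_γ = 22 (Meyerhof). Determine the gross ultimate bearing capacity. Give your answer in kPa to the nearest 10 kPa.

q_ult ≈ 2100 kPa

tan32° = 0.6249, so N_q = e^(π×0.6249)·tan²(61°) = 7.121 × 3.255 = 23.18.
N_c = (23.18 − 1)/tan32° = 35.49.
Effective surcharge at the founding depth q = γ·D_f = 20.5 × 2.89 = 59.245 kPa.
The water table coincides with the base, so in the self-weight term γ → γ' = 11.89 kN/m³.
q_ult = c·N_c·s_c + q·N_q + 0.5·γ·B·N_γ·s_γ
     = 12 × 35.49 × 1.3 + 59.245 × 23.177 + 0.5 × 11.89 × 1.64 × 22 × 0.8
     = 553.65 + 1373.1 + 171.6 = 2098.4 kPa.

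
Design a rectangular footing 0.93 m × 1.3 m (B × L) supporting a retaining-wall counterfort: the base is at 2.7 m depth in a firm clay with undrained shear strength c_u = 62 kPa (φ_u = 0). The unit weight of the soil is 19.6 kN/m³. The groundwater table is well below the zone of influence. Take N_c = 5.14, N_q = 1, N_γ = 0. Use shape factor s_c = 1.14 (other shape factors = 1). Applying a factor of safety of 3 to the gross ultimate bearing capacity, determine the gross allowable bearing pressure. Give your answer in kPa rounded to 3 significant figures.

Overburden at base level: q = 19.6 × 2.7 = 52.92 kPa.
Cohesion term c·N_c·s_c = 62 × 5.14 × 1.14 = 363.3 kPa; surcharge term q·N_q = 52.92 × 1 = 52.92 kPa.
q_ult = 363.3 + 52.92 = 416.22 kPa.
q_all = q_ult / FS = 416.22 / 3 = 138.74 kPa.

q_all ≈ 139 kPa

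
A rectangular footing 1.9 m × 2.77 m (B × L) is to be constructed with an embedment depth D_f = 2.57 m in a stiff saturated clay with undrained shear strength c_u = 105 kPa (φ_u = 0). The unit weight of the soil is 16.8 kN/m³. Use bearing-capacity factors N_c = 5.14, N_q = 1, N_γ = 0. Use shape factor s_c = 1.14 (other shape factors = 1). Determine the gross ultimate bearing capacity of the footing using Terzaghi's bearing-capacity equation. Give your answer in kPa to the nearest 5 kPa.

q = γ·D_f = 16.8 × 2.57 = 43.176 kPa.
c·N_c·s_c = 105 × 5.14 × 1.14 = 615.26 kPa
q·N_q = 43.176 × 1 = 43.176 kPa
q_ult = 615.26 + 43.176 = 658.43 kPa.

q_ult ≈ 660 kPa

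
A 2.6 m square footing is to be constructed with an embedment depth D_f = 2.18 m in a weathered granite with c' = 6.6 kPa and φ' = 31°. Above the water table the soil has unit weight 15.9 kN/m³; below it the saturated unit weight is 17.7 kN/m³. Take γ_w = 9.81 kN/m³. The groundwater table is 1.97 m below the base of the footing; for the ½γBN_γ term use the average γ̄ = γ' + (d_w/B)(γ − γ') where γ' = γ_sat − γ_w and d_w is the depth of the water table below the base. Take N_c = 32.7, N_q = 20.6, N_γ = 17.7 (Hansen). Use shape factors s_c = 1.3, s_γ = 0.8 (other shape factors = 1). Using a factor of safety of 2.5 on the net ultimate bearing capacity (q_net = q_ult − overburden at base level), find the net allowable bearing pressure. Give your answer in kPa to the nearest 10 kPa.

q_all(net) ≈ 490 kPa

Overburden at base level: q = 15.9 × 2.18 = 34.662 kPa.
The water table is 1.97 m below the base (< B = 2.6 m), so the ½γBN_γ term uses γ̄ = γ' + (d_w/B)(γ − γ') = 7.89 + (1.97/2.6)(15.9 − 7.89) = 13.959 kN/m³.
Cohesion term c·N_c·s_c = 6.6 × 32.7 × 1.3 = 280.57 kPa; surcharge term q·N_q = 34.662 × 20.6 = 714.04 kPa; self-weight term 0.5·γ·B·N_γ·s_γ = 0.5 × 13.959 × 2.6 × 17.7 × 0.8 = 256.96 kPa.
q_ult = 280.57 + 714.04 + 256.96 = 1251.6 kPa.
q_net = 1251.6 − 34.662 = 1216.9 kPa.
q_all(net) = 1216.9 / 2.5 = 486.76 kPa.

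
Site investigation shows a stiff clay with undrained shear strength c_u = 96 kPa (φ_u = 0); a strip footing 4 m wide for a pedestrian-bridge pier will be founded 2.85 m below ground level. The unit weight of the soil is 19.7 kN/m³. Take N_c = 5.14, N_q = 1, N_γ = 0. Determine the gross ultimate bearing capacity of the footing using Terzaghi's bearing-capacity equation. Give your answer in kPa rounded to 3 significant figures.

q_ult ≈ 550 kPa

Effective surcharge at the founding depth q = γ·D_f = 19.7 × 2.85 = 56.145 kPa.
q_ult = c·N_c + q·N_q
     = 96 × 5.14 + 56.145 × 1
     = 493.44 + 56.145 = 549.58 kPa.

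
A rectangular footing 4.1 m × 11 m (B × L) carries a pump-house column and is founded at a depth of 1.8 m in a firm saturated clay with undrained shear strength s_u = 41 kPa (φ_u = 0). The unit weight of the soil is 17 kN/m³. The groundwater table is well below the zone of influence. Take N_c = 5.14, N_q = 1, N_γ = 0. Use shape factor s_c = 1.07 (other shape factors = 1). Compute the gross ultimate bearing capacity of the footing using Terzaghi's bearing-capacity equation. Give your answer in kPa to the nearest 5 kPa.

q = γ·D_f = 17 × 1.8 = 30.6 kPa.
c·N_c·s_c = 41 × 5.14 × 1.07 = 225.49 kPa
q·N_q = 30.6 × 1 = 30.6 kPa
q_ult = 225.49 + 30.6 = 256.09 kPa.

q_ult ≈ 255 kPa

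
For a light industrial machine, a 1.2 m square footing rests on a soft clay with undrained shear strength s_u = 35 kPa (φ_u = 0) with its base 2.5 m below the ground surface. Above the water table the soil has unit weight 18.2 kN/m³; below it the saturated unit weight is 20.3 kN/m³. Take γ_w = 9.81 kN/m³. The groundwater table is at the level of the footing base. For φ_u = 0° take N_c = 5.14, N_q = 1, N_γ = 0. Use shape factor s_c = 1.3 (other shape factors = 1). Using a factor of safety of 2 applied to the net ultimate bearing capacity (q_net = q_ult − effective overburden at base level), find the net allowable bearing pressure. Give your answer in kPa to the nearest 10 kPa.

q = γ·D_f = 18.2 × 2.5 = 45.5 kPa.
c·N_c·s_c = 35 × 5.14 × 1.3 = 233.87 kPa
q·N_q = 45.5 × 1 = 45.5 kPa
q_ult = 233.87 + 45.5 = 279.37 kPa.
Net ultimate: q_net = 279.37 − 45.5 = 233.87 kPa.
q_all(net) = 233.87 / 2 = 116.94 kPa.

q_all(net) ≈ 120 kPa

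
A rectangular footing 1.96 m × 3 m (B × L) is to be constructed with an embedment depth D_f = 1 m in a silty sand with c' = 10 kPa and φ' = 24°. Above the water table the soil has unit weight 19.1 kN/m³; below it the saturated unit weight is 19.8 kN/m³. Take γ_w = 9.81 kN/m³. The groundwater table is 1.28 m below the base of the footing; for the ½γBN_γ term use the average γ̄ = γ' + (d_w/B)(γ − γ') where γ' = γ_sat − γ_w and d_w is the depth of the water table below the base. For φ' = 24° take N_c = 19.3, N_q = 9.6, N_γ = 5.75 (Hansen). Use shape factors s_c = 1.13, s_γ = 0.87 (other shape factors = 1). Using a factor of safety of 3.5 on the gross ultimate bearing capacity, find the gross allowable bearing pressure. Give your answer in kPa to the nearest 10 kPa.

q_all ≈ 140 kPa

Effective surcharge at the founding depth q = γ·D_f = 19.1 × 1 = 19.1 kPa.
With d_w = 1.28 m < B, γ̄ = 9.99 + (1.28/1.96) × (19.1 − 9.99) = 15.939 kN/m³.
q_ult = c·N_c·s_c + q·N_q + 0.5·γ·B·N_γ·s_γ
     = 10 × 19.3 × 1.13 + 19.1 × 9.6 + 0.5 × 15.939 × 1.96 × 5.75 × 0.87
     = 218.09 + 183.36 + 78.142 = 479.59 kPa.
q_all = 479.59 / 3.5 = 137.03 kPa.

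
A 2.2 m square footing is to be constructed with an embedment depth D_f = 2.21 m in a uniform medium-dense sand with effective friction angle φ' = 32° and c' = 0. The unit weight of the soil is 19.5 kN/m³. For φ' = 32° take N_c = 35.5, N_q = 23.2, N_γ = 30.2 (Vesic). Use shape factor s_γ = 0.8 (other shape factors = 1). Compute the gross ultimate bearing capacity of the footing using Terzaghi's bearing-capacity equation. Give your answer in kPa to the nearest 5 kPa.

Overburden at base level: q = 19.5 × 2.21 = 43.095 kPa.
Surcharge term q·N_q = 43.095 × 23.2 = 999.8 kPa; self-weight term 0.5·γ·B·N_γ·s_γ = 0.5 × 19.5 × 2.2 × 30.2 × 0.8 = 518.23 kPa.
q_ult = 999.8 + 518.23 = 1518 kPa.

q_ult ≈ 1520 kPa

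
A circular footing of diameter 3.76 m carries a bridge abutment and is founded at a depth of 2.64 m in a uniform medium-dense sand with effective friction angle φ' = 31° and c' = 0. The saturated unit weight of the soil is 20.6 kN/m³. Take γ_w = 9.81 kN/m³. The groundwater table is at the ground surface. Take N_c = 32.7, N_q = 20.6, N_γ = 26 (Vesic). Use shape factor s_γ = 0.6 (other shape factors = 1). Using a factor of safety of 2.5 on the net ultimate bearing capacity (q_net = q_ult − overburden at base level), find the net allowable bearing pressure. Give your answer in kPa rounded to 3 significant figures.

q_all(net) ≈ 350 kPa

γ' = 20.6 − 9.81 = 10.79 kN/m³ (submerged throughout). q = 10.79 × 2.64 = 28.486 kPa; the same γ' applies in the ½γBN_γ term.
q·N_q = 28.486 × 20.6 = 586.8 kPa
0.5·γ·B·N_γ·s_γ = 0.5 × 10.79 × 3.76 × 26 × 0.6 = 316.45 kPa
q_ult = 586.8 + 316.45 = 903.25 kPa.
q_net = 903.25 − 28.486 = 874.77 kPa.
q_all(net) = 874.77 / 2.5 = 349.91 kPa.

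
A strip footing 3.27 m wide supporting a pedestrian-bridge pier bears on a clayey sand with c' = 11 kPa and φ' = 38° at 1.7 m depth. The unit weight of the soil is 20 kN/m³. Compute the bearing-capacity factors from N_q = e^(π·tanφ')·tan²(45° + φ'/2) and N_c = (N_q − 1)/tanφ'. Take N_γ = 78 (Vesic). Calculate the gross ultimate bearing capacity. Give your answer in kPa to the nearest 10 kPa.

tan38° = 0.7813, so N_q = e^(π×0.7813)·tan²(64°) = 11.64 × 4.204 = 48.93.
N_c = (48.93 − 1)/tan38° = 61.35.
Effective surcharge at the founding depth q = γ·D_f = 20 × 1.7 = 34 kPa.
q_ult = c·N_c + q·N_q + 0.5·γ·B·N_γ
     = 11 × 61.352 + 34 × 48.933 + 0.5 × 20 × 3.27 × 78
     = 674.87 + 1663.7 + 2550.6 = 4889.2 kPa.

q_ult ≈ 4890 kPa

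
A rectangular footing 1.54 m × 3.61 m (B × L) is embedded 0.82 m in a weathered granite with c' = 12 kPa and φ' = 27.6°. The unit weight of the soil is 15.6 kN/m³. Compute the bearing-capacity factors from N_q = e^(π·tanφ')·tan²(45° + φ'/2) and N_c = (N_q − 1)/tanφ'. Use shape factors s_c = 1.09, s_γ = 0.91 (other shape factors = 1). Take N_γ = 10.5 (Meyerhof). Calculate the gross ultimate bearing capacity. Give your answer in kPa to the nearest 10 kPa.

tan27.6° = 0.5228, so N_q = e^(π×0.5228)·tan²(58.8°) = 5.167 × 2.726 = 14.09.
N_c = (14.09 − 1)/tan27.6° = 25.04.
Effective surcharge at the founding depth q = γ·D_f = 15.6 × 0.82 = 12.792 kPa.
q_ult = c·N_c·s_c + q·N_q + 0.5·γ·B·N_γ·s_γ
     = 12 × 25.037 × 1.09 + 12.792 × 14.089 + 0.5 × 15.6 × 1.54 × 10.5 × 0.91
     = 327.48 + 180.22 + 114.77 = 622.48 kPa.

q_ult ≈ 620 kPa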